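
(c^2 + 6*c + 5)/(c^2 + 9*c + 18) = (c^2 + 6*c + 5)/(c^2 + 9*c + 18)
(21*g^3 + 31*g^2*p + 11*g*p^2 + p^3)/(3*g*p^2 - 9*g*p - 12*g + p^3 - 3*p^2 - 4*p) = (7*g^2 + 8*g*p + p^2)/(p^2 - 3*p - 4)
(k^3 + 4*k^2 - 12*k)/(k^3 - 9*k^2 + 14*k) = (k + 6)/(k - 7)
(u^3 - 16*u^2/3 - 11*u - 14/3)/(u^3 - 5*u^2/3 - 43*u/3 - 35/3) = (3*u^2 - 19*u - 14)/(3*u^2 - 8*u - 35)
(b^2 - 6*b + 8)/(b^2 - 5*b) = (b^2 - 6*b + 8)/(b*(b - 5))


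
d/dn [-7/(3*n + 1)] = 21/(3*n + 1)^2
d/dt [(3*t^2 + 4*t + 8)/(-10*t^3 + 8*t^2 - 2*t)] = (15*t^4 + 40*t^3 + 101*t^2 - 64*t + 8)/(2*t^2*(25*t^4 - 40*t^3 + 26*t^2 - 8*t + 1))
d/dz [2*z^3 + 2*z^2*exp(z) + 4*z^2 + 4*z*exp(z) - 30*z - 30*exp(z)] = 2*z^2*exp(z) + 6*z^2 + 8*z*exp(z) + 8*z - 26*exp(z) - 30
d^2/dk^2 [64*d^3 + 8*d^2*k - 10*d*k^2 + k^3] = -20*d + 6*k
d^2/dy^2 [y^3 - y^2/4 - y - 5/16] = 6*y - 1/2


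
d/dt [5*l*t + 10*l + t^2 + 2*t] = 5*l + 2*t + 2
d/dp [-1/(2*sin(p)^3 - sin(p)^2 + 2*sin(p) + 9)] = 2*(3*sin(p)^2 - sin(p) + 1)*cos(p)/(2*sin(p)^3 - sin(p)^2 + 2*sin(p) + 9)^2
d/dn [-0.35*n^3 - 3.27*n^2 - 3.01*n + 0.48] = -1.05*n^2 - 6.54*n - 3.01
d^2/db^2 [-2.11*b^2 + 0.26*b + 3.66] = -4.22000000000000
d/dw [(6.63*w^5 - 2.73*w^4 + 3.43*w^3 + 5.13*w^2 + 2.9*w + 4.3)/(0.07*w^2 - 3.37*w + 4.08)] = (1.3923*w^6 - 89.7546*w^5 + 163.0924*w^4 - 67.6718*w^3 + 24.4921*w^2 + 41.2588*w + 26.323)/(0.0049*w^4 - 0.4718*w^3 + 11.9281*w^2 - 27.4992*w + 16.6464)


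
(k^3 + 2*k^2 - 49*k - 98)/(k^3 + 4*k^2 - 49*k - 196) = (k + 2)/(k + 4)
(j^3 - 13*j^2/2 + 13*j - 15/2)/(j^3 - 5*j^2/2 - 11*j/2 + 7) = (2*j^2 - 11*j + 15)/(2*j^2 - 3*j - 14)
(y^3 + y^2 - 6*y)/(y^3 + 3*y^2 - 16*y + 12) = y*(y + 3)/(y^2 + 5*y - 6)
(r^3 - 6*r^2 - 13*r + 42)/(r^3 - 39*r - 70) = (r^2 + r - 6)/(r^2 + 7*r + 10)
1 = 1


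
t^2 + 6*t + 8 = (t + 2)*(t + 4)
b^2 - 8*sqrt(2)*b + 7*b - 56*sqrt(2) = (b + 7)*(b - 8*sqrt(2))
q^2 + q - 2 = (q - 1)*(q + 2)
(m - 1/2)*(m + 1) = m^2 + m/2 - 1/2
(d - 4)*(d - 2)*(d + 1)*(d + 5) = d^4 - 23*d^2 + 18*d + 40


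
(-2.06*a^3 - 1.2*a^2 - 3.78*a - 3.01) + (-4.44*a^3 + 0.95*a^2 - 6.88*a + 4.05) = -6.5*a^3 - 0.25*a^2 - 10.66*a + 1.04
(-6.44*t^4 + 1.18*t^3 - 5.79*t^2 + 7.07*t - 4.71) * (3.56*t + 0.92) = -22.9264*t^5 - 1.724*t^4 - 19.5268*t^3 + 19.8424*t^2 - 10.2632*t - 4.3332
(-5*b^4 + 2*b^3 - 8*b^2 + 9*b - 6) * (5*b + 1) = -25*b^5 + 5*b^4 - 38*b^3 + 37*b^2 - 21*b - 6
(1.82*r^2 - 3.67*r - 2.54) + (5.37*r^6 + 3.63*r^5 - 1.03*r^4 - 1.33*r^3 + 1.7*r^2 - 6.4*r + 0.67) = 5.37*r^6 + 3.63*r^5 - 1.03*r^4 - 1.33*r^3 + 3.52*r^2 - 10.07*r - 1.87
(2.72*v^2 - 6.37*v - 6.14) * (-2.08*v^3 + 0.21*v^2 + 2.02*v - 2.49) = -5.6576*v^5 + 13.8208*v^4 + 16.9279*v^3 - 20.9296*v^2 + 3.4585*v + 15.2886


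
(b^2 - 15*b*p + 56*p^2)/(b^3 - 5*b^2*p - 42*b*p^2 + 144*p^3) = (-b + 7*p)/(-b^2 - 3*b*p + 18*p^2)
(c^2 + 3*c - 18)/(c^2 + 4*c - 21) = (c + 6)/(c + 7)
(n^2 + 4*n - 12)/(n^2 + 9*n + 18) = (n - 2)/(n + 3)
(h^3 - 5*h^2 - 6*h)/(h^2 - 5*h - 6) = h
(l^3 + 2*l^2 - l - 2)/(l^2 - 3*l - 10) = (l^2 - 1)/(l - 5)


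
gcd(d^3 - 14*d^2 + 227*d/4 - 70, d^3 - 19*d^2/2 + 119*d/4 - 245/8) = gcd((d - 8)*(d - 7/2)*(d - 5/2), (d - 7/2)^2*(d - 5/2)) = d^2 - 6*d + 35/4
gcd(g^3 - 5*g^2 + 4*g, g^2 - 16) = g - 4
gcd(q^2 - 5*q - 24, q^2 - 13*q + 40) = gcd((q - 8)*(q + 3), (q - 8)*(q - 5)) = q - 8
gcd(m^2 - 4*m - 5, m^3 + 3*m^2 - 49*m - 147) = 1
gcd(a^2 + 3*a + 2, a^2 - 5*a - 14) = a + 2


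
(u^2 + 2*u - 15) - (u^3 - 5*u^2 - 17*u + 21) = -u^3 + 6*u^2 + 19*u - 36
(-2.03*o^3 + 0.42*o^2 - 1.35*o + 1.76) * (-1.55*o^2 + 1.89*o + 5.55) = 3.1465*o^5 - 4.4877*o^4 - 8.3802*o^3 - 2.9485*o^2 - 4.1661*o + 9.768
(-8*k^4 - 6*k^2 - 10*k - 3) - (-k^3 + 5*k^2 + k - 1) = -8*k^4 + k^3 - 11*k^2 - 11*k - 2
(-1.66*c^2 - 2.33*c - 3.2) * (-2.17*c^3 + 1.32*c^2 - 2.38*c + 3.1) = 3.6022*c^5 + 2.8649*c^4 + 7.8192*c^3 - 3.8246*c^2 + 0.392999999999999*c - 9.92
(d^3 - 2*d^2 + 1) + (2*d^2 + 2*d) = d^3 + 2*d + 1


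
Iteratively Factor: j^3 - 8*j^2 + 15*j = (j)*(j^2 - 8*j + 15) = j*(j - 5)*(j - 3)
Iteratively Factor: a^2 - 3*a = (a)*(a - 3)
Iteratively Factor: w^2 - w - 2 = (w - 2)*(w + 1)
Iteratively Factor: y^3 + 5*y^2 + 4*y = (y)*(y^2 + 5*y + 4) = y*(y + 1)*(y + 4)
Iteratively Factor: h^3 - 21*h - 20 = (h - 5)*(h^2 + 5*h + 4) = (h - 5)*(h + 4)*(h + 1)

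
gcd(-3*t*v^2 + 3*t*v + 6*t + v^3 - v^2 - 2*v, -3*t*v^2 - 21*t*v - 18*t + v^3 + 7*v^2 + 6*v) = 3*t*v + 3*t - v^2 - v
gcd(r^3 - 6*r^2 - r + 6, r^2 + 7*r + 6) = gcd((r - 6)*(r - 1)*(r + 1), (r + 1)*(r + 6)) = r + 1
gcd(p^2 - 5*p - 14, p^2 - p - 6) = p + 2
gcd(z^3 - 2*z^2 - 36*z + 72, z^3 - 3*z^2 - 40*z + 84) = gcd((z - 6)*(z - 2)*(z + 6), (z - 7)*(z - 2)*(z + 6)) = z^2 + 4*z - 12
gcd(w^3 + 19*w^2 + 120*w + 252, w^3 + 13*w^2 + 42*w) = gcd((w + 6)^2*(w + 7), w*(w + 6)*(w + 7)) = w^2 + 13*w + 42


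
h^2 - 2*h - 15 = (h - 5)*(h + 3)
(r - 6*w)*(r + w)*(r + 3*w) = r^3 - 2*r^2*w - 21*r*w^2 - 18*w^3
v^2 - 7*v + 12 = (v - 4)*(v - 3)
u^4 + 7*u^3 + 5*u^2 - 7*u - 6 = (u - 1)*(u + 1)^2*(u + 6)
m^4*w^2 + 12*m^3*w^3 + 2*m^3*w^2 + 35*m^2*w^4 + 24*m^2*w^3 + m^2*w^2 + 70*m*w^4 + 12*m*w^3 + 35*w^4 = (m + 5*w)*(m + 7*w)*(m*w + w)^2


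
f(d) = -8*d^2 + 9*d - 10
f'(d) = 9 - 16*d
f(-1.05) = -28.27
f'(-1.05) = 25.80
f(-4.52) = -214.12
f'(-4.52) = 81.32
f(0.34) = -7.86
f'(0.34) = 3.56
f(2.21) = -29.18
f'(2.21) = -26.36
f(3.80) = -91.32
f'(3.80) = -51.80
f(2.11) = -26.63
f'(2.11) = -24.76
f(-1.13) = -30.39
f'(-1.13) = 27.08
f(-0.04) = -10.37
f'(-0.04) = 9.64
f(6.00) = -244.00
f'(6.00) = -87.00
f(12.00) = -1054.00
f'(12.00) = -183.00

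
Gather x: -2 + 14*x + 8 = 14*x + 6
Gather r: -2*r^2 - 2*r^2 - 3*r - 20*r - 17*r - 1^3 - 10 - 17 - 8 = -4*r^2 - 40*r - 36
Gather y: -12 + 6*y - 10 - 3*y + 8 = 3*y - 14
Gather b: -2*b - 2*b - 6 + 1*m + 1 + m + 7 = -4*b + 2*m + 2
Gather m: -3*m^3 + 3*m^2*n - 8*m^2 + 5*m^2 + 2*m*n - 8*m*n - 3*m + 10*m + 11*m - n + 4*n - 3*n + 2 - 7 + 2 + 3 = -3*m^3 + m^2*(3*n - 3) + m*(18 - 6*n)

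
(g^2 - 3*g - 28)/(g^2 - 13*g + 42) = (g + 4)/(g - 6)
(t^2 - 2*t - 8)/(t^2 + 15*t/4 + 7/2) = 4*(t - 4)/(4*t + 7)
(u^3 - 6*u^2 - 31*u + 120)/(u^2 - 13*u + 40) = (u^2 + 2*u - 15)/(u - 5)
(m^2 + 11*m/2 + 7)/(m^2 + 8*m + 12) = (m + 7/2)/(m + 6)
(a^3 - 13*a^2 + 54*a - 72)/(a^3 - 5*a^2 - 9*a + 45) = (a^2 - 10*a + 24)/(a^2 - 2*a - 15)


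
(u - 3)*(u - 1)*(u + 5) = u^3 + u^2 - 17*u + 15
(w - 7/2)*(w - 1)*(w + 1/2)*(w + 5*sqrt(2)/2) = w^4 - 4*w^3 + 5*sqrt(2)*w^3/2 - 10*sqrt(2)*w^2 + 5*w^2/4 + 7*w/4 + 25*sqrt(2)*w/8 + 35*sqrt(2)/8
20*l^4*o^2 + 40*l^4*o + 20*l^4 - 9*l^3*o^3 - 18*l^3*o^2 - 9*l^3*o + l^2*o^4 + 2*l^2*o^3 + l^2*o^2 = (-5*l + o)*(-4*l + o)*(l*o + l)^2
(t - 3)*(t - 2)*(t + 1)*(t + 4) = t^4 - 15*t^2 + 10*t + 24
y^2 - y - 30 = (y - 6)*(y + 5)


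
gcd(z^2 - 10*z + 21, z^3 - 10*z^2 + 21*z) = z^2 - 10*z + 21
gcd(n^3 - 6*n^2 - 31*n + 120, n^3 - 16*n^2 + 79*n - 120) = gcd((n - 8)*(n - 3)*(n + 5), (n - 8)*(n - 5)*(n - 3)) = n^2 - 11*n + 24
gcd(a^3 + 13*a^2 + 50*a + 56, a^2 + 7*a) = a + 7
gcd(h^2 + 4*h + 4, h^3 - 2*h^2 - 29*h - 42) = h + 2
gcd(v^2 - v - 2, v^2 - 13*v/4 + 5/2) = v - 2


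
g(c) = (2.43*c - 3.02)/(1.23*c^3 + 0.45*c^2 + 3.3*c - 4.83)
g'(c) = (2.43*c - 3.02)*(-3.69*c^2 - 0.9*c - 3.3)/(1.23*c^3 + 0.45*c^2 + 3.3*c - 4.83)^2 + 2.43/(1.23*c^3 + 0.45*c^2 + 3.3*c - 4.83) = (-5.9778*c^3 + 10.0503*c^2 + 2.718*c - 1.7709)/(1.5129*c^6 + 1.107*c^5 + 8.3205*c^4 - 8.9118*c^3 + 6.543*c^2 - 31.878*c + 23.3289)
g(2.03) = 0.14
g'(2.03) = -0.02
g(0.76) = 0.77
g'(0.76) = 1.50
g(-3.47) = 0.18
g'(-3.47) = 0.09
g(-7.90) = 0.04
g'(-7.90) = 0.01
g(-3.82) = 0.15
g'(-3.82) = 0.07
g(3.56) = 0.08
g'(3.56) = -0.03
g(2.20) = 0.13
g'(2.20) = -0.03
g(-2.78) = 0.26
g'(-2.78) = 0.14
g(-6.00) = 0.06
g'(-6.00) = 0.02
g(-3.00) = 0.23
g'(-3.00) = 0.13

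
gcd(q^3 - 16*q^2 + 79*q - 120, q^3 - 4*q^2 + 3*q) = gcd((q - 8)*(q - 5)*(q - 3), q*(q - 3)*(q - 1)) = q - 3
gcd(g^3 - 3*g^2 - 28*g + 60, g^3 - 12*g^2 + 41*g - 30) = g - 6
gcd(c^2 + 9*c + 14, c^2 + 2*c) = c + 2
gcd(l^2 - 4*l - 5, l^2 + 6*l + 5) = l + 1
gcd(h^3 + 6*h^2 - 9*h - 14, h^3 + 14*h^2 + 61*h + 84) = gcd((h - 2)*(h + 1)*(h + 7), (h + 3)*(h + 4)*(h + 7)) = h + 7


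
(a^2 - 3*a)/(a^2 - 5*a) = (a - 3)/(a - 5)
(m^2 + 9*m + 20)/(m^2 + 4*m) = (m + 5)/m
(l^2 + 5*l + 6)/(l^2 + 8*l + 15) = (l + 2)/(l + 5)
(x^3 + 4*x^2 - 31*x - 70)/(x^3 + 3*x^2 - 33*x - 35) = (x + 2)/(x + 1)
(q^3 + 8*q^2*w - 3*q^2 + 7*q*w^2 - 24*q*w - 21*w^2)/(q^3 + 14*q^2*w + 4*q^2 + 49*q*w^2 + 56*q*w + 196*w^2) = (q^2 + q*w - 3*q - 3*w)/(q^2 + 7*q*w + 4*q + 28*w)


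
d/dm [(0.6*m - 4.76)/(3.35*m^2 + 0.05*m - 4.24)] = (-2.01*m^2 + 31.892*m - 2.306)/(11.2225*m^4 + 0.335*m^3 - 28.4055*m^2 - 0.424*m + 17.9776)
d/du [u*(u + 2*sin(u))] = 2*u*cos(u) + 2*u + 2*sin(u)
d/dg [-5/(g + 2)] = 5/(g + 2)^2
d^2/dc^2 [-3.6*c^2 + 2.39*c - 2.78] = -7.20000000000000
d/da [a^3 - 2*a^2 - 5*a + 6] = 3*a^2 - 4*a - 5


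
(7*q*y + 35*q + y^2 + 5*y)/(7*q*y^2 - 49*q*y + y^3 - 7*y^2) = (y + 5)/(y*(y - 7))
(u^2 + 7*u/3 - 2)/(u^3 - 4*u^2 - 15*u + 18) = (u - 2/3)/(u^2 - 7*u + 6)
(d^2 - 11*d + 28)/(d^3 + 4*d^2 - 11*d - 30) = (d^2 - 11*d + 28)/(d^3 + 4*d^2 - 11*d - 30)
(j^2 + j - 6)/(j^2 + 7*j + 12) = (j - 2)/(j + 4)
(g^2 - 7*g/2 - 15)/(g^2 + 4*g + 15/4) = 2*(g - 6)/(2*g + 3)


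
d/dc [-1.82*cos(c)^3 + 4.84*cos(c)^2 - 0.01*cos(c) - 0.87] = (5.46*cos(c)^2 - 9.68*cos(c) + 0.01)*sin(c)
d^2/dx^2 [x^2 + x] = 2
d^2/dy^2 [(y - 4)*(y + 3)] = 2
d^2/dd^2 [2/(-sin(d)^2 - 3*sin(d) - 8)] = 2*(4*sin(d)^4 + 9*sin(d)^3 - 29*sin(d)^2 - 42*sin(d) - 2)/(sin(d)^2 + 3*sin(d) + 8)^3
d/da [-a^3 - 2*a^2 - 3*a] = -3*a^2 - 4*a - 3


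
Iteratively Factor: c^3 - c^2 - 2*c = (c)*(c^2 - c - 2) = c*(c - 2)*(c + 1)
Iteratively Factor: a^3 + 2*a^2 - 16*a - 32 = (a + 4)*(a^2 - 2*a - 8) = (a - 4)*(a + 4)*(a + 2)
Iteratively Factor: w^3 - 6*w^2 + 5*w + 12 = (w + 1)*(w^2 - 7*w + 12) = (w - 3)*(w + 1)*(w - 4)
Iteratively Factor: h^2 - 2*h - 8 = (h + 2)*(h - 4)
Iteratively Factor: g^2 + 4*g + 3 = (g + 1)*(g + 3)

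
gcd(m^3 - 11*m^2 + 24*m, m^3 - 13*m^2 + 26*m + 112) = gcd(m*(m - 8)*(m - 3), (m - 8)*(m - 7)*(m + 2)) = m - 8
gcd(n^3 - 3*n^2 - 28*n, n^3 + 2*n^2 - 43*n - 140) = n^2 - 3*n - 28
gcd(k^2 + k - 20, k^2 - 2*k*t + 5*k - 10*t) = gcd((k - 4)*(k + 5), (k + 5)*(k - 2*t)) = k + 5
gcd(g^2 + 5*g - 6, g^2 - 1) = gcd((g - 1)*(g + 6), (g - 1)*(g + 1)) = g - 1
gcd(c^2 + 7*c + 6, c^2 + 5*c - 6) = c + 6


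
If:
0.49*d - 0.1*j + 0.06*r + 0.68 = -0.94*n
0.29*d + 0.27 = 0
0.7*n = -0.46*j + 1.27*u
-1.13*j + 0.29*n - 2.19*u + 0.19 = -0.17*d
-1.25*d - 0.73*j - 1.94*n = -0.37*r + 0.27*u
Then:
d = -0.93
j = 0.03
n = -0.03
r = -3.24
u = -0.00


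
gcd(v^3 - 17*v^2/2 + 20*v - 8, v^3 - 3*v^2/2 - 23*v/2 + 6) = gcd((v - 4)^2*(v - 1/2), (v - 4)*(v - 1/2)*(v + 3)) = v^2 - 9*v/2 + 2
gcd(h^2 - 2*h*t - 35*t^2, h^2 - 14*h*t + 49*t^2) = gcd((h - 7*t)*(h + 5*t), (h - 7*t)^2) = -h + 7*t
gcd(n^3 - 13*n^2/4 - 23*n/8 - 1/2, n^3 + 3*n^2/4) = 1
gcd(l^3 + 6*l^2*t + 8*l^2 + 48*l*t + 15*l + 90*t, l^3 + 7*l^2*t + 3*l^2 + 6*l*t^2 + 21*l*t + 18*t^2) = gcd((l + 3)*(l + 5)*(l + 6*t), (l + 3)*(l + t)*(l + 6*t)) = l^2 + 6*l*t + 3*l + 18*t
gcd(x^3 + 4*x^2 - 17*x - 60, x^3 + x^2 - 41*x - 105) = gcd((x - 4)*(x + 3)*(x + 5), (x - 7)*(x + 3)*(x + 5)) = x^2 + 8*x + 15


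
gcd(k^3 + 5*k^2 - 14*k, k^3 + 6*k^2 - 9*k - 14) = k^2 + 5*k - 14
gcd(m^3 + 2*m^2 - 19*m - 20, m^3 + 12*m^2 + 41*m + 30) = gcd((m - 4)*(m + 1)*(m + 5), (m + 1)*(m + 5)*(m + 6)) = m^2 + 6*m + 5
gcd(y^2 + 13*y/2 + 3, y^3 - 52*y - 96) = y + 6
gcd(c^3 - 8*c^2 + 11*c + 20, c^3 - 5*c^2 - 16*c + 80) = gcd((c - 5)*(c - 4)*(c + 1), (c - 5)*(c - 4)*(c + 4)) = c^2 - 9*c + 20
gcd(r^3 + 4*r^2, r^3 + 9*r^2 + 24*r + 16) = r + 4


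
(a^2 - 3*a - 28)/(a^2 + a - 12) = (a - 7)/(a - 3)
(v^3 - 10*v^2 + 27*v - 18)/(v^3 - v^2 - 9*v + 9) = (v - 6)/(v + 3)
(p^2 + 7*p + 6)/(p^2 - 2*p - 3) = (p + 6)/(p - 3)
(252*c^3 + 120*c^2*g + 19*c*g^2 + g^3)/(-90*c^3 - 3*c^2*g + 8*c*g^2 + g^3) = (-42*c^2 - 13*c*g - g^2)/(15*c^2 - 2*c*g - g^2)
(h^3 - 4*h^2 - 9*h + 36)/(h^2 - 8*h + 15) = (h^2 - h - 12)/(h - 5)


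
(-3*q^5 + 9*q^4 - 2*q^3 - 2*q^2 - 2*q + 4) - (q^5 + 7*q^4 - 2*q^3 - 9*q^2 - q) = -4*q^5 + 2*q^4 + 7*q^2 - q + 4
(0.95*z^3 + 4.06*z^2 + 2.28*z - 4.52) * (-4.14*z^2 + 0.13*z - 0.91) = -3.933*z^5 - 16.6849*z^4 - 9.7759*z^3 + 15.3146*z^2 - 2.6624*z + 4.1132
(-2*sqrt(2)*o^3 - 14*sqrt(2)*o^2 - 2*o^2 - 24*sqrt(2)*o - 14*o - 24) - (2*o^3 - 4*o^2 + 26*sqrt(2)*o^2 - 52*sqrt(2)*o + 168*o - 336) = -2*sqrt(2)*o^3 - 2*o^3 - 40*sqrt(2)*o^2 + 2*o^2 - 182*o + 28*sqrt(2)*o + 312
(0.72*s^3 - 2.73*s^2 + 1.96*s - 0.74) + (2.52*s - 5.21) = 0.72*s^3 - 2.73*s^2 + 4.48*s - 5.95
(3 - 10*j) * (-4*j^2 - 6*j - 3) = 40*j^3 + 48*j^2 + 12*j - 9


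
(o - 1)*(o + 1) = o^2 - 1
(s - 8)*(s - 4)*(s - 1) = s^3 - 13*s^2 + 44*s - 32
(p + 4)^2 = p^2 + 8*p + 16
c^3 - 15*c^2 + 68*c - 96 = (c - 8)*(c - 4)*(c - 3)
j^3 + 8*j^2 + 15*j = j*(j + 3)*(j + 5)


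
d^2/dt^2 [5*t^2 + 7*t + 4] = 10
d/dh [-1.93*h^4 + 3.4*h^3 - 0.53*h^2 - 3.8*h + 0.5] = -7.72*h^3 + 10.2*h^2 - 1.06*h - 3.8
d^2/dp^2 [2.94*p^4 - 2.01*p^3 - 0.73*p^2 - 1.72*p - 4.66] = 35.28*p^2 - 12.06*p - 1.46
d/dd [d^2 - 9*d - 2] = 2*d - 9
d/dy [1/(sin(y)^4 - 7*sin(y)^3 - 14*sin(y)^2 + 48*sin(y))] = (-4*sin(y)^3 + 21*sin(y)^2 + 28*sin(y) - 48)*cos(y)/((sin(y)^3 - 7*sin(y)^2 - 14*sin(y) + 48)^2*sin(y)^2)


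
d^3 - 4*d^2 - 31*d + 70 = (d - 7)*(d - 2)*(d + 5)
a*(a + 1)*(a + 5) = a^3 + 6*a^2 + 5*a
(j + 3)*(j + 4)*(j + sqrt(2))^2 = j^4 + 2*sqrt(2)*j^3 + 7*j^3 + 14*j^2 + 14*sqrt(2)*j^2 + 14*j + 24*sqrt(2)*j + 24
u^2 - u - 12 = (u - 4)*(u + 3)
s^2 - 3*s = s*(s - 3)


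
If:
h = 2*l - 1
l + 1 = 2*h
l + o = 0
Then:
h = 1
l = 1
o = -1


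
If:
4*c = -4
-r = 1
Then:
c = -1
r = -1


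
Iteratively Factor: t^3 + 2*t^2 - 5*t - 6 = (t + 1)*(t^2 + t - 6) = (t - 2)*(t + 1)*(t + 3)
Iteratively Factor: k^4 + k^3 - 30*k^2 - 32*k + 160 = (k + 4)*(k^3 - 3*k^2 - 18*k + 40) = (k - 5)*(k + 4)*(k^2 + 2*k - 8) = (k - 5)*(k + 4)^2*(k - 2)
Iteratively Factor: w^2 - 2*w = (w)*(w - 2)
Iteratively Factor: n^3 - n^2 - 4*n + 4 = (n - 1)*(n^2 - 4) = (n - 1)*(n + 2)*(n - 2)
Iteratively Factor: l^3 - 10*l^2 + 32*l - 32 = (l - 4)*(l^2 - 6*l + 8) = (l - 4)^2*(l - 2)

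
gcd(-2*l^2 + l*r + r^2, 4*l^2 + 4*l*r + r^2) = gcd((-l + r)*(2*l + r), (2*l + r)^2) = 2*l + r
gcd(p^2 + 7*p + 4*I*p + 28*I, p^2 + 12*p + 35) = p + 7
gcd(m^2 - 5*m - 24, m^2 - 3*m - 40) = m - 8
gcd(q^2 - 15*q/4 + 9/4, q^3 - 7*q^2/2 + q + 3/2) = q - 3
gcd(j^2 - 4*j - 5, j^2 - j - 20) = j - 5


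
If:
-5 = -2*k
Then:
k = 5/2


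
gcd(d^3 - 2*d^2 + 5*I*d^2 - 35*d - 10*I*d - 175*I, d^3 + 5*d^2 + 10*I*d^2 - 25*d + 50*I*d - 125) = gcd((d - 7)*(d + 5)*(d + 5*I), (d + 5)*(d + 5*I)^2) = d^2 + d*(5 + 5*I) + 25*I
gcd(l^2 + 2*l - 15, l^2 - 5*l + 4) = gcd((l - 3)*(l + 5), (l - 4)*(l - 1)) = 1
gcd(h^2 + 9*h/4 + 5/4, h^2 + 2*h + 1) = h + 1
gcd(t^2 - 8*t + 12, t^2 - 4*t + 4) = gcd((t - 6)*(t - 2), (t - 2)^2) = t - 2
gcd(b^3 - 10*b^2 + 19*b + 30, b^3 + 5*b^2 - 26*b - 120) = b - 5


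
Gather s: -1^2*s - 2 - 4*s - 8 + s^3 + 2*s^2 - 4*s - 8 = s^3 + 2*s^2 - 9*s - 18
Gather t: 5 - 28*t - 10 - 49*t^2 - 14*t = -49*t^2 - 42*t - 5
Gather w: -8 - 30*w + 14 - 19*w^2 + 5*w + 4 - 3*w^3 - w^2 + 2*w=-3*w^3 - 20*w^2 - 23*w + 10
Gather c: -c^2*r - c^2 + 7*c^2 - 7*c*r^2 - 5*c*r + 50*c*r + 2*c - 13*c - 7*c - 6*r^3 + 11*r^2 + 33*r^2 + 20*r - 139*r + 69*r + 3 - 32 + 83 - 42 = c^2*(6 - r) + c*(-7*r^2 + 45*r - 18) - 6*r^3 + 44*r^2 - 50*r + 12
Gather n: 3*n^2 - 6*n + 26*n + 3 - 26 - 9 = 3*n^2 + 20*n - 32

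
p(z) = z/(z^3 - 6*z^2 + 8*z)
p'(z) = z*(-3*z^2 + 12*z - 8)/(z^3 - 6*z^2 + 8*z)^2 + 1/(z^3 - 6*z^2 + 8*z) = 2*(3 - z)/(z^2 - 6*z + 8)^2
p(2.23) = -2.46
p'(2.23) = 9.29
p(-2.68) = 0.03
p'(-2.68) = 0.01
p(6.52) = 0.09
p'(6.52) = -0.05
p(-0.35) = 0.10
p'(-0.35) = 0.06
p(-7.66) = 0.01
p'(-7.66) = 0.00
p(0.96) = 0.32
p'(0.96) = 0.41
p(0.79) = 0.26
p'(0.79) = 0.29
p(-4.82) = 0.02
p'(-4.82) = 0.00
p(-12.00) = 0.00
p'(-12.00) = 0.00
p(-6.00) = 0.01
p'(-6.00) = 0.00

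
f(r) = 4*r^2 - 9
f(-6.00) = 135.00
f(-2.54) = 16.81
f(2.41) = 14.23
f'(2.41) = 19.28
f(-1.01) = -4.92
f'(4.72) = 37.76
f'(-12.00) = -96.00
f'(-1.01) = -8.08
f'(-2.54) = -20.32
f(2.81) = 22.58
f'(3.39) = 27.12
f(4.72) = 80.11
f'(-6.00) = -48.00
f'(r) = 8*r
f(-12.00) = 567.00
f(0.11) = -8.95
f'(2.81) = 22.48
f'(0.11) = 0.88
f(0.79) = -6.50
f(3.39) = 36.97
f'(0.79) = 6.32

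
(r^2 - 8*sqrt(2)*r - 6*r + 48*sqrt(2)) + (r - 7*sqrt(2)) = r^2 - 8*sqrt(2)*r - 5*r + 41*sqrt(2)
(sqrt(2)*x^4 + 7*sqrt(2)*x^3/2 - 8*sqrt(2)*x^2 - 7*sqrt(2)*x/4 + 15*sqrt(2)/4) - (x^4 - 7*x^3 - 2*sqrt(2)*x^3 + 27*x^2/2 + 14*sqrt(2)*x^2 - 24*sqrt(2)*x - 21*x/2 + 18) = -x^4 + sqrt(2)*x^4 + 7*x^3 + 11*sqrt(2)*x^3/2 - 22*sqrt(2)*x^2 - 27*x^2/2 + 21*x/2 + 89*sqrt(2)*x/4 - 18 + 15*sqrt(2)/4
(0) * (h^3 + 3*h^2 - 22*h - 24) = 0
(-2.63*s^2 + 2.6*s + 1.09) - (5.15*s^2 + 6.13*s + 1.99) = -7.78*s^2 - 3.53*s - 0.9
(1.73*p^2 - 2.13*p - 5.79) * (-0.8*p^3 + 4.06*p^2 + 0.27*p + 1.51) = -1.384*p^5 + 8.7278*p^4 - 3.5487*p^3 - 21.4702*p^2 - 4.7796*p - 8.7429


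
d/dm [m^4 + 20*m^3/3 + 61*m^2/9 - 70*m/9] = 4*m^3 + 20*m^2 + 122*m/9 - 70/9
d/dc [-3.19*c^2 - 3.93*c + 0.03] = -6.38*c - 3.93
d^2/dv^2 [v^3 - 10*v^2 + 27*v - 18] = 6*v - 20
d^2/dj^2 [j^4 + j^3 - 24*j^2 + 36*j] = 12*j^2 + 6*j - 48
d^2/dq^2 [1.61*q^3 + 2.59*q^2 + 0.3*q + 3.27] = 9.66*q + 5.18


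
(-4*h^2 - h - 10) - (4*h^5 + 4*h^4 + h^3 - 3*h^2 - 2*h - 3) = -4*h^5 - 4*h^4 - h^3 - h^2 + h - 7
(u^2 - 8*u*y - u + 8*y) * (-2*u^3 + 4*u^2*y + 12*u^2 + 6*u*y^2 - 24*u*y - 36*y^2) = -2*u^5 + 20*u^4*y + 14*u^4 - 26*u^3*y^2 - 140*u^3*y - 12*u^3 - 48*u^2*y^3 + 182*u^2*y^2 + 120*u^2*y + 336*u*y^3 - 156*u*y^2 - 288*y^3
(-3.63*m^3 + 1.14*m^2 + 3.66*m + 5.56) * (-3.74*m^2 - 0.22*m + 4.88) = 13.5762*m^5 - 3.465*m^4 - 31.6536*m^3 - 16.0364*m^2 + 16.6376*m + 27.1328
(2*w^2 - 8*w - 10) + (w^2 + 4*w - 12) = 3*w^2 - 4*w - 22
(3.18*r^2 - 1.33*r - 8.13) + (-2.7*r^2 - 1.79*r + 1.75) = 0.48*r^2 - 3.12*r - 6.38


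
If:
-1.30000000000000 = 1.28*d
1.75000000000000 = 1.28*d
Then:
No Solution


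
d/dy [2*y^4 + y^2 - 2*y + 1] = 8*y^3 + 2*y - 2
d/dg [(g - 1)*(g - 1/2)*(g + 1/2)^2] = 4*g^3 - 3*g^2/2 - 3*g/2 + 1/8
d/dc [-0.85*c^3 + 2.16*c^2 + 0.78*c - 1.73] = -2.55*c^2 + 4.32*c + 0.78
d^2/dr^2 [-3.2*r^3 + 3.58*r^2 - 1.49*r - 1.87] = 7.16 - 19.2*r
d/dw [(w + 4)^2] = 2*w + 8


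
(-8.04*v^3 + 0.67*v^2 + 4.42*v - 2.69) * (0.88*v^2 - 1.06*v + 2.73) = -7.0752*v^5 + 9.112*v^4 - 18.7698*v^3 - 5.2233*v^2 + 14.918*v - 7.3437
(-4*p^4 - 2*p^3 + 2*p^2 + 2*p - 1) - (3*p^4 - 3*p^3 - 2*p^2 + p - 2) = -7*p^4 + p^3 + 4*p^2 + p + 1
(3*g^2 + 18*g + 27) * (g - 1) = 3*g^3 + 15*g^2 + 9*g - 27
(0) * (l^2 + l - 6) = 0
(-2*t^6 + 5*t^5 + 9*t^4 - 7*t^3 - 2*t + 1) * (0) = 0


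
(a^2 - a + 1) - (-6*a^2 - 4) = 7*a^2 - a + 5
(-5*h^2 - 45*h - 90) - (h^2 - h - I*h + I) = -6*h^2 - 44*h + I*h - 90 - I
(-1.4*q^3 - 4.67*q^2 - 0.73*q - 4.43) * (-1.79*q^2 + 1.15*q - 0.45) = 2.506*q^5 + 6.7493*q^4 - 3.4338*q^3 + 9.1917*q^2 - 4.766*q + 1.9935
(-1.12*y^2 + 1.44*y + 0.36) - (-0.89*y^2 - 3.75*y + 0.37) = -0.23*y^2 + 5.19*y - 0.01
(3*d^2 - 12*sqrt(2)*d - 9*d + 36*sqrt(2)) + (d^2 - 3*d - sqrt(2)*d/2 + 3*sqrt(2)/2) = 4*d^2 - 25*sqrt(2)*d/2 - 12*d + 75*sqrt(2)/2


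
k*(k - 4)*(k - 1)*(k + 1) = k^4 - 4*k^3 - k^2 + 4*k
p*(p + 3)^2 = p^3 + 6*p^2 + 9*p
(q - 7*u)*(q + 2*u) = q^2 - 5*q*u - 14*u^2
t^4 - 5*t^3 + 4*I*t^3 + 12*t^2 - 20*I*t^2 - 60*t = t*(t - 5)*(t - 2*I)*(t + 6*I)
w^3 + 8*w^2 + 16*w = w*(w + 4)^2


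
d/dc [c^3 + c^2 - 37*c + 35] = 3*c^2 + 2*c - 37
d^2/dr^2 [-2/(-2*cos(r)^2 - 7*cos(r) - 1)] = 2*(-16*sin(r)^4 + 49*sin(r)^2 + 119*cos(r)/2 - 21*cos(3*r)/2 + 61)/(-2*sin(r)^2 + 7*cos(r) + 3)^3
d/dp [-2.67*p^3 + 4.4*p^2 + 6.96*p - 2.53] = -8.01*p^2 + 8.8*p + 6.96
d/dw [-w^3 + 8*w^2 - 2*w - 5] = -3*w^2 + 16*w - 2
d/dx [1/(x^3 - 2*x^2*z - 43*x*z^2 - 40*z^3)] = (-3*x^2 + 4*x*z + 43*z^2)/(-x^3 + 2*x^2*z + 43*x*z^2 + 40*z^3)^2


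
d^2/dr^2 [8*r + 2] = 0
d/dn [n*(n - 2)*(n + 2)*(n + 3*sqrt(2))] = 4*n^3 + 9*sqrt(2)*n^2 - 8*n - 12*sqrt(2)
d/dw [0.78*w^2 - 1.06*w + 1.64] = 1.56*w - 1.06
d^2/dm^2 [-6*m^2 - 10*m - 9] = -12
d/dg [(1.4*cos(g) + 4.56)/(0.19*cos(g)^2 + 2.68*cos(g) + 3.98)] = (0.266*cos(g)^2 + 1.7328*cos(g) + 6.6488)*sin(g)/(0.0361*cos(g)^4 + 1.0184*cos(g)^3 + 8.6948*cos(g)^2 + 21.3328*cos(g) + 15.8404)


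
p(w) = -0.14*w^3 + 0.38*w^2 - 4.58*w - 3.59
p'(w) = -0.42*w^2 + 0.76*w - 4.58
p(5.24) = -37.30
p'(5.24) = -12.13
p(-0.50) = -1.19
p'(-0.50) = -5.06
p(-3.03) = 17.67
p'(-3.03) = -10.74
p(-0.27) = -2.32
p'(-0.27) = -4.82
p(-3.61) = 24.48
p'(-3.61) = -12.80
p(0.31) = -4.98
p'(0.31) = -4.38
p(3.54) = -21.25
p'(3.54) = -7.15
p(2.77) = -16.34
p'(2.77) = -5.70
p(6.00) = -47.63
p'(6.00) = -15.14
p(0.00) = -3.59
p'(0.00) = -4.58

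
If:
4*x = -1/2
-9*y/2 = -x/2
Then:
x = -1/8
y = -1/72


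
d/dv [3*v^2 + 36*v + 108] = 6*v + 36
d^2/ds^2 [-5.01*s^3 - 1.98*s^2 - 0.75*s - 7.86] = -30.06*s - 3.96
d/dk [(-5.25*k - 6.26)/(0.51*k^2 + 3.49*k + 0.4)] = (2.6775*k^2 + 6.3852*k + 19.7474)/(0.2601*k^4 + 3.5598*k^3 + 12.5881*k^2 + 2.792*k + 0.16)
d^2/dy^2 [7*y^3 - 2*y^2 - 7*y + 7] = 42*y - 4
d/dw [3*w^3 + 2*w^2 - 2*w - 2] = 9*w^2 + 4*w - 2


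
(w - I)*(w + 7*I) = w^2 + 6*I*w + 7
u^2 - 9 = (u - 3)*(u + 3)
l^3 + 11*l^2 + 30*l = l*(l + 5)*(l + 6)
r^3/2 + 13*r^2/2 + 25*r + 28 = (r/2 + 1)*(r + 4)*(r + 7)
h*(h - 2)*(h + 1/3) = h^3 - 5*h^2/3 - 2*h/3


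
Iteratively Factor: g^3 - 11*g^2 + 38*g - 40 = (g - 4)*(g^2 - 7*g + 10) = (g - 4)*(g - 2)*(g - 5)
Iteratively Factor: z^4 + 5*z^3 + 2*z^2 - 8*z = (z + 4)*(z^3 + z^2 - 2*z) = (z + 2)*(z + 4)*(z^2 - z) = z*(z + 2)*(z + 4)*(z - 1)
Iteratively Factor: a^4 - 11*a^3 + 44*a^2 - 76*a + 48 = (a - 3)*(a^3 - 8*a^2 + 20*a - 16) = (a - 3)*(a - 2)*(a^2 - 6*a + 8) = (a - 4)*(a - 3)*(a - 2)*(a - 2)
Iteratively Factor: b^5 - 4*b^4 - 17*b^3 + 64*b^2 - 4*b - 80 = (b - 5)*(b^4 + b^3 - 12*b^2 + 4*b + 16) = (b - 5)*(b + 4)*(b^3 - 3*b^2 + 4) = (b - 5)*(b - 2)*(b + 4)*(b^2 - b - 2) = (b - 5)*(b - 2)^2*(b + 4)*(b + 1)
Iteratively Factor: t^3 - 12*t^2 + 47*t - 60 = (t - 3)*(t^2 - 9*t + 20) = (t - 4)*(t - 3)*(t - 5)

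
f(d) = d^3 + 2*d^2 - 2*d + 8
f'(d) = 3*d^2 + 4*d - 2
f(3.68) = 77.56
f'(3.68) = 53.35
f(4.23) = 111.01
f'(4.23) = 68.60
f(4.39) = 122.37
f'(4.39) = 73.38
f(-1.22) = 11.60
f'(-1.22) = -2.41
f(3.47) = 66.92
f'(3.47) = 48.00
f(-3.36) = -0.63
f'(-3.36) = 18.43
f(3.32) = 60.00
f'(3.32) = 44.35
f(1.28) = 10.81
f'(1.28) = 8.04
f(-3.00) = 5.00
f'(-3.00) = 13.00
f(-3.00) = 5.00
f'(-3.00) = 13.00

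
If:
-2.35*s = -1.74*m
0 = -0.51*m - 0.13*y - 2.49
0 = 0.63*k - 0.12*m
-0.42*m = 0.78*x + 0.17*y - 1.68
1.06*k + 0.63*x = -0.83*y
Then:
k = -0.79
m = -4.17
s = -3.09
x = 5.01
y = -2.79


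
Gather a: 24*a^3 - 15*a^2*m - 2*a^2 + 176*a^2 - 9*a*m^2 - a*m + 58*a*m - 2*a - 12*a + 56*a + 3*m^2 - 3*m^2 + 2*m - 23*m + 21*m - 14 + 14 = 24*a^3 + a^2*(174 - 15*m) + a*(-9*m^2 + 57*m + 42)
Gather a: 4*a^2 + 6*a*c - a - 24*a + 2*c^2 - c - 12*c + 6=4*a^2 + a*(6*c - 25) + 2*c^2 - 13*c + 6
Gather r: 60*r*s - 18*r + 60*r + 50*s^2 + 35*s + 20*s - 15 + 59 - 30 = r*(60*s + 42) + 50*s^2 + 55*s + 14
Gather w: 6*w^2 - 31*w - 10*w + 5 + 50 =6*w^2 - 41*w + 55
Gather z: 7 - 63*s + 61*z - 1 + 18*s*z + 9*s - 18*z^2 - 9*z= -54*s - 18*z^2 + z*(18*s + 52) + 6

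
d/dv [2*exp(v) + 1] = 2*exp(v)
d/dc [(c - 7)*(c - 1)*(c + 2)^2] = 4*c^3 - 12*c^2 - 42*c - 4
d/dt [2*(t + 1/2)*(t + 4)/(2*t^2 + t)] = -4/t^2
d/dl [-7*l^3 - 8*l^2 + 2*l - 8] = -21*l^2 - 16*l + 2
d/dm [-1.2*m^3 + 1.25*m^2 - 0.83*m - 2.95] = -3.6*m^2 + 2.5*m - 0.83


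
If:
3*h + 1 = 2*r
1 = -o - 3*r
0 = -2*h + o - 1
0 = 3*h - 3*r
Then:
No Solution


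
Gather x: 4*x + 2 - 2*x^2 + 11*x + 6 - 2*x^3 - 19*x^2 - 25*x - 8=-2*x^3 - 21*x^2 - 10*x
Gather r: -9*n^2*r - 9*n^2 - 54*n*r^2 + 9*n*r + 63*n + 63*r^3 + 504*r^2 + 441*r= -9*n^2 + 63*n + 63*r^3 + r^2*(504 - 54*n) + r*(-9*n^2 + 9*n + 441)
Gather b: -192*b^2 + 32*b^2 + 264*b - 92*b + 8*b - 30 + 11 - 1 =-160*b^2 + 180*b - 20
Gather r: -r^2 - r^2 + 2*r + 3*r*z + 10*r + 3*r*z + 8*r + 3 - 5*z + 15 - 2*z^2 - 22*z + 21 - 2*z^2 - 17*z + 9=-2*r^2 + r*(6*z + 20) - 4*z^2 - 44*z + 48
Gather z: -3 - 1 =-4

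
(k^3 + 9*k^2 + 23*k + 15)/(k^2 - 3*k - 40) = (k^2 + 4*k + 3)/(k - 8)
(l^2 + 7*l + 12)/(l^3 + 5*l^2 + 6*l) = (l + 4)/(l*(l + 2))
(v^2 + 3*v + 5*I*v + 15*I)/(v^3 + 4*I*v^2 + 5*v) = (v + 3)/(v*(v - I))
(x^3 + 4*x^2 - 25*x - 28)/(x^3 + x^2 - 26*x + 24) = (x^2 + 8*x + 7)/(x^2 + 5*x - 6)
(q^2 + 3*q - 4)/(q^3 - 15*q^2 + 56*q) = (q^2 + 3*q - 4)/(q*(q^2 - 15*q + 56))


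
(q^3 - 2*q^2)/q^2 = q - 2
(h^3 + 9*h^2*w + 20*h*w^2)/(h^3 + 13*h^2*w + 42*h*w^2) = (h^2 + 9*h*w + 20*w^2)/(h^2 + 13*h*w + 42*w^2)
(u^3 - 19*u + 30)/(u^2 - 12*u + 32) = (u^3 - 19*u + 30)/(u^2 - 12*u + 32)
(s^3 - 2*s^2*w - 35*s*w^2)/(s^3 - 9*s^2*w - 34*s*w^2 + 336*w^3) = s*(s + 5*w)/(s^2 - 2*s*w - 48*w^2)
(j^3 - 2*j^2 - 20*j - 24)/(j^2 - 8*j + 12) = (j^2 + 4*j + 4)/(j - 2)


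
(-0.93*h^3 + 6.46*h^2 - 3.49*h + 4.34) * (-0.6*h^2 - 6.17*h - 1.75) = 0.558*h^5 + 1.8621*h^4 - 36.1367*h^3 + 7.6243*h^2 - 20.6703*h - 7.595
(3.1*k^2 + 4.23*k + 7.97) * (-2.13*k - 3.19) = -6.603*k^3 - 18.8989*k^2 - 30.4698*k - 25.4243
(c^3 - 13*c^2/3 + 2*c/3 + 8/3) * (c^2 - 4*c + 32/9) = c^5 - 25*c^4/3 + 194*c^3/9 - 416*c^2/27 - 224*c/27 + 256/27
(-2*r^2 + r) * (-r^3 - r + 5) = 2*r^5 - r^4 + 2*r^3 - 11*r^2 + 5*r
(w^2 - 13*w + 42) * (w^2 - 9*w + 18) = w^4 - 22*w^3 + 177*w^2 - 612*w + 756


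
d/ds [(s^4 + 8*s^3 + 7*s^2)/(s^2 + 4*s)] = 2*(s^3 + 10*s^2 + 32*s + 14)/(s^2 + 8*s + 16)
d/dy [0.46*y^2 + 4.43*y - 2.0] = 0.92*y + 4.43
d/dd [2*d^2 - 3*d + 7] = 4*d - 3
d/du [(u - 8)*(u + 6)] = 2*u - 2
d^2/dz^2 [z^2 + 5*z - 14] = 2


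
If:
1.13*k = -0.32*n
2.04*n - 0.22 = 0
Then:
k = -0.03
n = 0.11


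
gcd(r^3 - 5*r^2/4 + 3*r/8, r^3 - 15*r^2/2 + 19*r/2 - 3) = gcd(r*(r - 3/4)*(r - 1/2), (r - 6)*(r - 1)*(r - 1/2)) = r - 1/2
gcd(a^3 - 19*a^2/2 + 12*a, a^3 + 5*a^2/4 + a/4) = a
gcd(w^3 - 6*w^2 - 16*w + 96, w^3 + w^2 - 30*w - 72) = w^2 - 2*w - 24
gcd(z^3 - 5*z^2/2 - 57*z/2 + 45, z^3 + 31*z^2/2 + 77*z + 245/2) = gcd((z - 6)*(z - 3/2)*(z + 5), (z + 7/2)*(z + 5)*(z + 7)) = z + 5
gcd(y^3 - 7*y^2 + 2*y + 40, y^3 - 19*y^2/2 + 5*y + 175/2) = y - 5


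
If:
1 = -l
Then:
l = -1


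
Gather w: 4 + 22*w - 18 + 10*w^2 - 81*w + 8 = 10*w^2 - 59*w - 6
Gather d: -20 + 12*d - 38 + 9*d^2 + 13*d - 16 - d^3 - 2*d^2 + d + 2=-d^3 + 7*d^2 + 26*d - 72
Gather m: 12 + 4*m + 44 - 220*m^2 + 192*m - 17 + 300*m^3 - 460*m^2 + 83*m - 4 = 300*m^3 - 680*m^2 + 279*m + 35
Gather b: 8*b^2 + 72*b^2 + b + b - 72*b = 80*b^2 - 70*b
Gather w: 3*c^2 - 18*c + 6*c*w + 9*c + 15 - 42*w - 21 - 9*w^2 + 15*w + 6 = 3*c^2 - 9*c - 9*w^2 + w*(6*c - 27)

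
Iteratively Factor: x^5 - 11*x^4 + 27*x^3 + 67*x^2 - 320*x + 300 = (x + 3)*(x^4 - 14*x^3 + 69*x^2 - 140*x + 100) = (x - 5)*(x + 3)*(x^3 - 9*x^2 + 24*x - 20) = (x - 5)*(x - 2)*(x + 3)*(x^2 - 7*x + 10) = (x - 5)^2*(x - 2)*(x + 3)*(x - 2)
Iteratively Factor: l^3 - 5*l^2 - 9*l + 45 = (l - 3)*(l^2 - 2*l - 15) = (l - 5)*(l - 3)*(l + 3)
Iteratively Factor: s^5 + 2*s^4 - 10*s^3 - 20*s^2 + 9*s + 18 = (s + 2)*(s^4 - 10*s^2 + 9) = (s - 3)*(s + 2)*(s^3 + 3*s^2 - s - 3) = (s - 3)*(s - 1)*(s + 2)*(s^2 + 4*s + 3) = (s - 3)*(s - 1)*(s + 2)*(s + 3)*(s + 1)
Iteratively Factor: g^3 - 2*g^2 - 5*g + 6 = (g - 3)*(g^2 + g - 2) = (g - 3)*(g - 1)*(g + 2)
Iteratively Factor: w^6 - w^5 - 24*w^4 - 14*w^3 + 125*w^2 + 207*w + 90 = (w + 1)*(w^5 - 2*w^4 - 22*w^3 + 8*w^2 + 117*w + 90) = (w + 1)*(w + 3)*(w^4 - 5*w^3 - 7*w^2 + 29*w + 30) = (w + 1)*(w + 2)*(w + 3)*(w^3 - 7*w^2 + 7*w + 15) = (w + 1)^2*(w + 2)*(w + 3)*(w^2 - 8*w + 15) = (w - 5)*(w + 1)^2*(w + 2)*(w + 3)*(w - 3)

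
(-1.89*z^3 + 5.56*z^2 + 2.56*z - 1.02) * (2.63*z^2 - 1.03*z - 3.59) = -4.9707*z^5 + 16.5695*z^4 + 7.7911*z^3 - 25.2798*z^2 - 8.1398*z + 3.6618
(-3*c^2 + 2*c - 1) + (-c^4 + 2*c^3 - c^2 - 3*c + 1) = -c^4 + 2*c^3 - 4*c^2 - c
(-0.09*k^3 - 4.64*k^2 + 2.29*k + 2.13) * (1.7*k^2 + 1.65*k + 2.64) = -0.153*k^5 - 8.0365*k^4 - 4.0006*k^3 - 4.8501*k^2 + 9.5601*k + 5.6232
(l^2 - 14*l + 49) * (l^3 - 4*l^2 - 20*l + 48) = l^5 - 18*l^4 + 85*l^3 + 132*l^2 - 1652*l + 2352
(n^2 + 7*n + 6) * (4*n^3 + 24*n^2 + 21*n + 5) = 4*n^5 + 52*n^4 + 213*n^3 + 296*n^2 + 161*n + 30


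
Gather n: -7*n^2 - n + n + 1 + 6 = 7 - 7*n^2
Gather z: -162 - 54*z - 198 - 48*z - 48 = -102*z - 408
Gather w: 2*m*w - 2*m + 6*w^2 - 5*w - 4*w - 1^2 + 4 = -2*m + 6*w^2 + w*(2*m - 9) + 3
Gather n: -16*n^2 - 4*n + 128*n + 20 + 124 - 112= -16*n^2 + 124*n + 32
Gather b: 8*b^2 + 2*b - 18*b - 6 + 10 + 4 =8*b^2 - 16*b + 8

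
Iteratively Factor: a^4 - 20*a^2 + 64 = (a - 2)*(a^3 + 2*a^2 - 16*a - 32) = (a - 2)*(a + 4)*(a^2 - 2*a - 8) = (a - 4)*(a - 2)*(a + 4)*(a + 2)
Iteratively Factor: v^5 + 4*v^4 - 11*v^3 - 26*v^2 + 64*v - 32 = (v - 1)*(v^4 + 5*v^3 - 6*v^2 - 32*v + 32) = (v - 2)*(v - 1)*(v^3 + 7*v^2 + 8*v - 16) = (v - 2)*(v - 1)*(v + 4)*(v^2 + 3*v - 4) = (v - 2)*(v - 1)^2*(v + 4)*(v + 4)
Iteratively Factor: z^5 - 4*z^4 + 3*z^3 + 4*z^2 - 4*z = (z - 1)*(z^4 - 3*z^3 + 4*z) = (z - 2)*(z - 1)*(z^3 - z^2 - 2*z) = (z - 2)*(z - 1)*(z + 1)*(z^2 - 2*z) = (z - 2)^2*(z - 1)*(z + 1)*(z)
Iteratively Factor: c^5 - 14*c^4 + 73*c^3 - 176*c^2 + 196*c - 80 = (c - 1)*(c^4 - 13*c^3 + 60*c^2 - 116*c + 80) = (c - 2)*(c - 1)*(c^3 - 11*c^2 + 38*c - 40) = (c - 2)^2*(c - 1)*(c^2 - 9*c + 20) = (c - 5)*(c - 2)^2*(c - 1)*(c - 4)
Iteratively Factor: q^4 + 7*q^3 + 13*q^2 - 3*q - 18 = (q + 3)*(q^3 + 4*q^2 + q - 6) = (q + 2)*(q + 3)*(q^2 + 2*q - 3) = (q + 2)*(q + 3)^2*(q - 1)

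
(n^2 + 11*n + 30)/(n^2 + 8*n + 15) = (n + 6)/(n + 3)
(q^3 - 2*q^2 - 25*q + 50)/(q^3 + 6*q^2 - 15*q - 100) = (q^2 - 7*q + 10)/(q^2 + q - 20)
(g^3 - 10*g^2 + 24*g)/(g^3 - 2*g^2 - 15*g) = (-g^2 + 10*g - 24)/(-g^2 + 2*g + 15)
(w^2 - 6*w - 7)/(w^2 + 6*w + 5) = (w - 7)/(w + 5)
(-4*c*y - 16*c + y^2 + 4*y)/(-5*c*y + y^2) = (4*c*y + 16*c - y^2 - 4*y)/(y*(5*c - y))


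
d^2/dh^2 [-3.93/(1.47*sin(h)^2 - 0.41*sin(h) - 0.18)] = (-33.969348*sin(h)^4 + 7.105833*sin(h)^3 + 46.133877*sin(h)^2 - 13.921632*sin(h) + 3.401022)/(-1.47*sin(h)^2 + 0.41*sin(h) + 0.18)^3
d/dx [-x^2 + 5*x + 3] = 5 - 2*x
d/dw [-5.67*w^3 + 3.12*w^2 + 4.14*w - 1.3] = -17.01*w^2 + 6.24*w + 4.14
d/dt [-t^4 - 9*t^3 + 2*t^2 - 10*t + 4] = -4*t^3 - 27*t^2 + 4*t - 10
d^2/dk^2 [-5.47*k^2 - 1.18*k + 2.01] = -10.9400000000000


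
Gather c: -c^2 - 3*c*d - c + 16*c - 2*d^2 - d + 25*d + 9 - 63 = -c^2 + c*(15 - 3*d) - 2*d^2 + 24*d - 54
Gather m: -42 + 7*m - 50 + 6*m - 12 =13*m - 104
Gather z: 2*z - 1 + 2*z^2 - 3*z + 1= 2*z^2 - z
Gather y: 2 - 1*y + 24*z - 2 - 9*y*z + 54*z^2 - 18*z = y*(-9*z - 1) + 54*z^2 + 6*z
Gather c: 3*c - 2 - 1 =3*c - 3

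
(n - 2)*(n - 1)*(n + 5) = n^3 + 2*n^2 - 13*n + 10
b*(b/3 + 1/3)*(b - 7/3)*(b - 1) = b^4/3 - 7*b^3/9 - b^2/3 + 7*b/9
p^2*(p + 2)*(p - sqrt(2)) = p^4 - sqrt(2)*p^3 + 2*p^3 - 2*sqrt(2)*p^2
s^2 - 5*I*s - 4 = (s - 4*I)*(s - I)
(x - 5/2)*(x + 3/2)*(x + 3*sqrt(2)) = x^3 - x^2 + 3*sqrt(2)*x^2 - 3*sqrt(2)*x - 15*x/4 - 45*sqrt(2)/4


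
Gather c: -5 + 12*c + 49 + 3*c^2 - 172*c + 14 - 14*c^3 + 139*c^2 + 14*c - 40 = -14*c^3 + 142*c^2 - 146*c + 18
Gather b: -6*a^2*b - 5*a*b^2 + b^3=-6*a^2*b - 5*a*b^2 + b^3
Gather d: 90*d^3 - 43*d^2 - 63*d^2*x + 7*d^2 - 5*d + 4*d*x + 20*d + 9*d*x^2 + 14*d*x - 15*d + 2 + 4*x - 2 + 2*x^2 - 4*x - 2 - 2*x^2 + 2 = 90*d^3 + d^2*(-63*x - 36) + d*(9*x^2 + 18*x)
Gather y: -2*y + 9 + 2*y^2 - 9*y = 2*y^2 - 11*y + 9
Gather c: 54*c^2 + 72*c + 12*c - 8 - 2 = 54*c^2 + 84*c - 10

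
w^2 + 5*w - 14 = (w - 2)*(w + 7)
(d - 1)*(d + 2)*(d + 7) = d^3 + 8*d^2 + 5*d - 14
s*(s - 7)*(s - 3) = s^3 - 10*s^2 + 21*s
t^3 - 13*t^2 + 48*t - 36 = (t - 6)^2*(t - 1)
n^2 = n^2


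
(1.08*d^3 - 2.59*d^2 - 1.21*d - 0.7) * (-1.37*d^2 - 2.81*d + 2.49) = -1.4796*d^5 + 0.5135*d^4 + 11.6248*d^3 - 2.09*d^2 - 1.0459*d - 1.743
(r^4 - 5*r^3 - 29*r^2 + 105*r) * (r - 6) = r^5 - 11*r^4 + r^3 + 279*r^2 - 630*r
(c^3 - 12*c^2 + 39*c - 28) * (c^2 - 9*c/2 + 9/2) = c^5 - 33*c^4/2 + 195*c^3/2 - 515*c^2/2 + 603*c/2 - 126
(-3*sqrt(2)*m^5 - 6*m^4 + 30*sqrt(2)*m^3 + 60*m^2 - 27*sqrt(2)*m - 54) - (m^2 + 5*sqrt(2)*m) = -3*sqrt(2)*m^5 - 6*m^4 + 30*sqrt(2)*m^3 + 59*m^2 - 32*sqrt(2)*m - 54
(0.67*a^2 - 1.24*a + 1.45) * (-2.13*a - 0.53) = -1.4271*a^3 + 2.2861*a^2 - 2.4313*a - 0.7685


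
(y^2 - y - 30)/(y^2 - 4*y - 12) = (y + 5)/(y + 2)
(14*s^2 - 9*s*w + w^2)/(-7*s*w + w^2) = (-2*s + w)/w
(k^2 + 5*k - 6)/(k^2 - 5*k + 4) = (k + 6)/(k - 4)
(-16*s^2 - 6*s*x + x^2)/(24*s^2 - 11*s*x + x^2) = (2*s + x)/(-3*s + x)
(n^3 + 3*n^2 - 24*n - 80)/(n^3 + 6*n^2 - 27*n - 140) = (n + 4)/(n + 7)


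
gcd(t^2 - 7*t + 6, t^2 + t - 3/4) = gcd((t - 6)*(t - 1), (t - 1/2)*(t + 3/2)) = 1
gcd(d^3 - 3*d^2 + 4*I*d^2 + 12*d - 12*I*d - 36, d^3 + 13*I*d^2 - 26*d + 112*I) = d - 2*I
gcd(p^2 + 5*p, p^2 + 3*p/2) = p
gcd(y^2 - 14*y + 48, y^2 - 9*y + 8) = y - 8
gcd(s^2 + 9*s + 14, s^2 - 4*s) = 1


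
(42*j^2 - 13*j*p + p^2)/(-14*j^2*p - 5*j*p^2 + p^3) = (-6*j + p)/(p*(2*j + p))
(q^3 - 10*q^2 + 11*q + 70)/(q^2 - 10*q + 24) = (q^3 - 10*q^2 + 11*q + 70)/(q^2 - 10*q + 24)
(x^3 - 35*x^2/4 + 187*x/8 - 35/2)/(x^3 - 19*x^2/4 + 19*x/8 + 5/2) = (2*x - 7)/(2*x + 1)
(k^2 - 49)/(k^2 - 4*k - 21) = (k + 7)/(k + 3)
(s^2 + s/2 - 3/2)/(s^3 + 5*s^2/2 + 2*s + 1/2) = (2*s^2 + s - 3)/(2*s^3 + 5*s^2 + 4*s + 1)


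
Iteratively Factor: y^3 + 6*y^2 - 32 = (y + 4)*(y^2 + 2*y - 8) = (y - 2)*(y + 4)*(y + 4)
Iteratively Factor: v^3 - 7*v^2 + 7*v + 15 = (v - 5)*(v^2 - 2*v - 3) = (v - 5)*(v + 1)*(v - 3)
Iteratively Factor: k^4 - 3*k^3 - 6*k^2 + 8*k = (k - 1)*(k^3 - 2*k^2 - 8*k) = (k - 4)*(k - 1)*(k^2 + 2*k) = (k - 4)*(k - 1)*(k + 2)*(k)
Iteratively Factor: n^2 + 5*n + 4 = (n + 1)*(n + 4)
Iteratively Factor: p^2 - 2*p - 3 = (p + 1)*(p - 3)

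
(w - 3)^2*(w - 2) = w^3 - 8*w^2 + 21*w - 18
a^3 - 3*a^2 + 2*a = a*(a - 2)*(a - 1)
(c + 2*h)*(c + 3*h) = c^2 + 5*c*h + 6*h^2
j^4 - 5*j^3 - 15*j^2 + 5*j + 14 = (j - 7)*(j - 1)*(j + 1)*(j + 2)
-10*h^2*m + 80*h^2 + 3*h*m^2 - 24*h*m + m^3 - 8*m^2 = (-2*h + m)*(5*h + m)*(m - 8)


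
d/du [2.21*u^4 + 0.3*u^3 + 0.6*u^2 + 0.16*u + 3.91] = 8.84*u^3 + 0.9*u^2 + 1.2*u + 0.16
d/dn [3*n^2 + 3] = 6*n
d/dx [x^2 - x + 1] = 2*x - 1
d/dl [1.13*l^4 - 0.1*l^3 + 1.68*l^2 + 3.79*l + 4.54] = 4.52*l^3 - 0.3*l^2 + 3.36*l + 3.79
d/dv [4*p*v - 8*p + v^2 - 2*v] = 4*p + 2*v - 2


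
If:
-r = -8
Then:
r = 8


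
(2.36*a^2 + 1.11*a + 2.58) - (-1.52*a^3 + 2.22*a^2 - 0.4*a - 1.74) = 1.52*a^3 + 0.14*a^2 + 1.51*a + 4.32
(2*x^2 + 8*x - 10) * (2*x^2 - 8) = 4*x^4 + 16*x^3 - 36*x^2 - 64*x + 80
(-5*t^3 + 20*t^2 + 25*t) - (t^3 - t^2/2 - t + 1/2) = -6*t^3 + 41*t^2/2 + 26*t - 1/2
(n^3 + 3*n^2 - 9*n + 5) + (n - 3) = n^3 + 3*n^2 - 8*n + 2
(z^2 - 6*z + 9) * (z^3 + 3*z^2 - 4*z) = z^5 - 3*z^4 - 13*z^3 + 51*z^2 - 36*z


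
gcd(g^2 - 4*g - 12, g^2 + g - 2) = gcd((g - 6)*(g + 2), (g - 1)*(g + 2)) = g + 2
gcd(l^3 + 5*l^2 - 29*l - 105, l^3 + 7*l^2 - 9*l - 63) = l^2 + 10*l + 21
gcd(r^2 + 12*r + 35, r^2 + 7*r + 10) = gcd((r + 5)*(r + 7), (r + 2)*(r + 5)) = r + 5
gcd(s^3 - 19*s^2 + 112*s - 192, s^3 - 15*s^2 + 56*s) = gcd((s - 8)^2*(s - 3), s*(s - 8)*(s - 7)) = s - 8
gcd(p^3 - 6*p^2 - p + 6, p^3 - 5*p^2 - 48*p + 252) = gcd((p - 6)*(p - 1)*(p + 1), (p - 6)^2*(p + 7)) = p - 6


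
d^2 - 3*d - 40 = (d - 8)*(d + 5)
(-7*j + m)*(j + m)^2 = -7*j^3 - 13*j^2*m - 5*j*m^2 + m^3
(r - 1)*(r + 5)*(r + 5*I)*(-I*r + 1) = -I*r^4 + 6*r^3 - 4*I*r^3 + 24*r^2 + 10*I*r^2 - 30*r + 20*I*r - 25*I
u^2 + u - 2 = (u - 1)*(u + 2)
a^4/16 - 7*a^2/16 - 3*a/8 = a*(a/4 + 1/4)*(a/4 + 1/2)*(a - 3)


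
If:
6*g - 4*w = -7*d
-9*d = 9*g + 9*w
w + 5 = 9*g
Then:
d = -1/2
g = 11/20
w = -1/20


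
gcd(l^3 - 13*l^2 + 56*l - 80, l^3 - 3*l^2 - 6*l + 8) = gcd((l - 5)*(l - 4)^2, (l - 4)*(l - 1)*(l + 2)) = l - 4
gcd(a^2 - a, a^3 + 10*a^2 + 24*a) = a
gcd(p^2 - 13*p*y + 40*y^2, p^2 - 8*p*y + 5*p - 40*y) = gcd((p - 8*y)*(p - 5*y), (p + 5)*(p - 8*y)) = -p + 8*y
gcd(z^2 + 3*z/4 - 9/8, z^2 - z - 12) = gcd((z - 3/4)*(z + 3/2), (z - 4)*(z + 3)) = 1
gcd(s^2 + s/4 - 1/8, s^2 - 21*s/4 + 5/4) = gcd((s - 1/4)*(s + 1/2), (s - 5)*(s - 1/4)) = s - 1/4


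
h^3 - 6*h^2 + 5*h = h*(h - 5)*(h - 1)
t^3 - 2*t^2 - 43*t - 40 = (t - 8)*(t + 1)*(t + 5)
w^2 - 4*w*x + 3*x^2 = (w - 3*x)*(w - x)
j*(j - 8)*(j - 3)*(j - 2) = j^4 - 13*j^3 + 46*j^2 - 48*j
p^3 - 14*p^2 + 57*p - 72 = (p - 8)*(p - 3)^2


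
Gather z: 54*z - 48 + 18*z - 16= 72*z - 64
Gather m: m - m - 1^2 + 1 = 0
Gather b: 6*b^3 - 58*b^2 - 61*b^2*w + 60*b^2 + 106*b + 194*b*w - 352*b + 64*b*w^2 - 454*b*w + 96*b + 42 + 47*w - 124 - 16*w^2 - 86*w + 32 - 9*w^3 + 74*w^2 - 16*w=6*b^3 + b^2*(2 - 61*w) + b*(64*w^2 - 260*w - 150) - 9*w^3 + 58*w^2 - 55*w - 50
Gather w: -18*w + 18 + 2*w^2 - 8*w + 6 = 2*w^2 - 26*w + 24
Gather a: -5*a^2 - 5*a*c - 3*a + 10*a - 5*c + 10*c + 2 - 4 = -5*a^2 + a*(7 - 5*c) + 5*c - 2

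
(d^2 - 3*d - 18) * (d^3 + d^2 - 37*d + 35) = d^5 - 2*d^4 - 58*d^3 + 128*d^2 + 561*d - 630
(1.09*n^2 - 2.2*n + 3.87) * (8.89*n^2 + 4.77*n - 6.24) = 9.6901*n^4 - 14.3587*n^3 + 17.1087*n^2 + 32.1879*n - 24.1488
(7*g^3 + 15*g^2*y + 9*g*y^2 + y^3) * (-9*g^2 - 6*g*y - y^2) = -63*g^5 - 177*g^4*y - 178*g^3*y^2 - 78*g^2*y^3 - 15*g*y^4 - y^5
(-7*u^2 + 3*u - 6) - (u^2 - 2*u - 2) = -8*u^2 + 5*u - 4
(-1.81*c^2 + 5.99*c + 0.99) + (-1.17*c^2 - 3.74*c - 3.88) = -2.98*c^2 + 2.25*c - 2.89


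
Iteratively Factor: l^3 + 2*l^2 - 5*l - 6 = (l - 2)*(l^2 + 4*l + 3) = (l - 2)*(l + 3)*(l + 1)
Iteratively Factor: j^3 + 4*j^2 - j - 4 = (j + 1)*(j^2 + 3*j - 4) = (j + 1)*(j + 4)*(j - 1)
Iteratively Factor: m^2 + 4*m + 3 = (m + 3)*(m + 1)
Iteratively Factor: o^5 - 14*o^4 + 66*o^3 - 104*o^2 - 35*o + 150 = (o - 2)*(o^4 - 12*o^3 + 42*o^2 - 20*o - 75) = (o - 3)*(o - 2)*(o^3 - 9*o^2 + 15*o + 25) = (o - 5)*(o - 3)*(o - 2)*(o^2 - 4*o - 5) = (o - 5)^2*(o - 3)*(o - 2)*(o + 1)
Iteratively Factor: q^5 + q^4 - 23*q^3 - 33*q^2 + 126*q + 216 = (q + 3)*(q^4 - 2*q^3 - 17*q^2 + 18*q + 72) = (q + 3)^2*(q^3 - 5*q^2 - 2*q + 24) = (q - 3)*(q + 3)^2*(q^2 - 2*q - 8) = (q - 3)*(q + 2)*(q + 3)^2*(q - 4)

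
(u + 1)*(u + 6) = u^2 + 7*u + 6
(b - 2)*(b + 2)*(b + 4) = b^3 + 4*b^2 - 4*b - 16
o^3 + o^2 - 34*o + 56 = (o - 4)*(o - 2)*(o + 7)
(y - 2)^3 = y^3 - 6*y^2 + 12*y - 8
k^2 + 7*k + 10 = (k + 2)*(k + 5)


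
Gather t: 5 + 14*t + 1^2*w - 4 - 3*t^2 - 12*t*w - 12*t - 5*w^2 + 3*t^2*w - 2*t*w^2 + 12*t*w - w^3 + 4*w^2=t^2*(3*w - 3) + t*(2 - 2*w^2) - w^3 - w^2 + w + 1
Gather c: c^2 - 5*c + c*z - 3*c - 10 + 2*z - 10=c^2 + c*(z - 8) + 2*z - 20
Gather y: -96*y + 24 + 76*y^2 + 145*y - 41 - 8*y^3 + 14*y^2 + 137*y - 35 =-8*y^3 + 90*y^2 + 186*y - 52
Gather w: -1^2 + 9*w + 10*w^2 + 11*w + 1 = 10*w^2 + 20*w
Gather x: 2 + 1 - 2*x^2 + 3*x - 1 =-2*x^2 + 3*x + 2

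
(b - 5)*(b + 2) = b^2 - 3*b - 10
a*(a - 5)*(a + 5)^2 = a^4 + 5*a^3 - 25*a^2 - 125*a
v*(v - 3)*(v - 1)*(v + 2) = v^4 - 2*v^3 - 5*v^2 + 6*v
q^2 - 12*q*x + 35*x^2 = (q - 7*x)*(q - 5*x)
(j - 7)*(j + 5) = j^2 - 2*j - 35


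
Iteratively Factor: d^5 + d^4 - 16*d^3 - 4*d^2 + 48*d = (d - 3)*(d^4 + 4*d^3 - 4*d^2 - 16*d) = (d - 3)*(d + 4)*(d^3 - 4*d) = d*(d - 3)*(d + 4)*(d^2 - 4) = d*(d - 3)*(d - 2)*(d + 4)*(d + 2)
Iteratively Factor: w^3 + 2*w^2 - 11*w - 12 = (w + 4)*(w^2 - 2*w - 3) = (w + 1)*(w + 4)*(w - 3)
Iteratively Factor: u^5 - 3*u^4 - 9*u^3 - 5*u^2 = (u + 1)*(u^4 - 4*u^3 - 5*u^2) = (u - 5)*(u + 1)*(u^3 + u^2) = (u - 5)*(u + 1)^2*(u^2) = u*(u - 5)*(u + 1)^2*(u)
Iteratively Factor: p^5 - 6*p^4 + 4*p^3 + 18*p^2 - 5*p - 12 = (p - 3)*(p^4 - 3*p^3 - 5*p^2 + 3*p + 4) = (p - 3)*(p - 1)*(p^3 - 2*p^2 - 7*p - 4) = (p - 3)*(p - 1)*(p + 1)*(p^2 - 3*p - 4) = (p - 3)*(p - 1)*(p + 1)^2*(p - 4)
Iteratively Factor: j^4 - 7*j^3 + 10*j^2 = (j - 2)*(j^3 - 5*j^2) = j*(j - 2)*(j^2 - 5*j) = j^2*(j - 2)*(j - 5)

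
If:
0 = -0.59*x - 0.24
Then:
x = -0.41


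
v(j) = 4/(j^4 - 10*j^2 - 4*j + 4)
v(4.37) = 0.02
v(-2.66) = -0.66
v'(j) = 4*(-4*j^3 + 20*j + 4)/(j^4 - 10*j^2 - 4*j + 4)^2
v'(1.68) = 0.14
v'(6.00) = 0.00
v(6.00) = 0.00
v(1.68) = -0.17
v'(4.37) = -0.04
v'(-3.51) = 0.20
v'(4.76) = -0.02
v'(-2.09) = -0.03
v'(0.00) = 1.00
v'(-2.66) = 2.85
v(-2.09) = -0.33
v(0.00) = 1.00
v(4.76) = 0.01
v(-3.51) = 0.09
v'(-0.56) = -2.53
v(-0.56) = 1.25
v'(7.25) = -0.00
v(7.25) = 0.00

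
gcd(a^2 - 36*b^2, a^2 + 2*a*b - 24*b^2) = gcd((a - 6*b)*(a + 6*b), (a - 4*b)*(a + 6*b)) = a + 6*b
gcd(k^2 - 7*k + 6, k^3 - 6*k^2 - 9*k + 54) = k - 6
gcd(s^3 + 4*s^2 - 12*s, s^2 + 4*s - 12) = s^2 + 4*s - 12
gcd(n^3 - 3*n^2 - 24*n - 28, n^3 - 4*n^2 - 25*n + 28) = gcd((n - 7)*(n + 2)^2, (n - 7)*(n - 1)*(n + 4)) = n - 7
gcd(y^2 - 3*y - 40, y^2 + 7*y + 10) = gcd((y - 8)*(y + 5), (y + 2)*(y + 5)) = y + 5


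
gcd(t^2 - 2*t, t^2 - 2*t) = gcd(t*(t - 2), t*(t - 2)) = t^2 - 2*t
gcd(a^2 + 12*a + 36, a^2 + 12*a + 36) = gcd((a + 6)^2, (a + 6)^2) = a^2 + 12*a + 36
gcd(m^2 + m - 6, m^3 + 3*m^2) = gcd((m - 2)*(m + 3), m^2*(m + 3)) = m + 3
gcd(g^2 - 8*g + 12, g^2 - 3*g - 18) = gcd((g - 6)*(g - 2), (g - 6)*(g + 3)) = g - 6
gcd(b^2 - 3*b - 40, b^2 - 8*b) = b - 8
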